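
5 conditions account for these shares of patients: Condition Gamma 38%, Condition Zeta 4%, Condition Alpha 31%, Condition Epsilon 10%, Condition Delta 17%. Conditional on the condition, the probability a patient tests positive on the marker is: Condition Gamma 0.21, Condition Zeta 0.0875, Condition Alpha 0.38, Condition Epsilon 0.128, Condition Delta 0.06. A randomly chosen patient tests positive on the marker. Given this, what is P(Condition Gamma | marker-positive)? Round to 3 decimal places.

Prior × likelihood for each hypothesis:
  Condition Gamma: 0.38 × 0.21 = 0.0798
  Condition Zeta: 0.04 × 0.0875 = 0.0035
  Condition Alpha: 0.31 × 0.38 = 0.1178
  Condition Epsilon: 0.1 × 0.128 = 0.0128
  Condition Delta: 0.17 × 0.06 = 0.0102
Sum = 0.2241.
P(Condition Gamma | evidence) = 0.0798 / 0.2241 ≈ 0.356.

0.356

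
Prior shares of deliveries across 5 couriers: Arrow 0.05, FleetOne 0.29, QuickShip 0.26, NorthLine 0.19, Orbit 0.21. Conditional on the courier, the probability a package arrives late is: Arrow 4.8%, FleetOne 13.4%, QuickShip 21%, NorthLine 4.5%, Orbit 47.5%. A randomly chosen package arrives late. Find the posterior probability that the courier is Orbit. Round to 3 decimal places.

Compute prior × likelihood for every hypothesis:
  Arrow: 0.05 × 0.048 = 0.0024
  FleetOne: 0.29 × 0.134 = 0.03886
  QuickShip: 0.26 × 0.21 = 0.0546
  NorthLine: 0.19 × 0.045 = 0.00855
  Orbit: 0.21 × 0.475 = 0.09975
Total = 0.20416.
P(Orbit | evidence) = 0.09975 / 0.20416 ≈ 0.489.

0.489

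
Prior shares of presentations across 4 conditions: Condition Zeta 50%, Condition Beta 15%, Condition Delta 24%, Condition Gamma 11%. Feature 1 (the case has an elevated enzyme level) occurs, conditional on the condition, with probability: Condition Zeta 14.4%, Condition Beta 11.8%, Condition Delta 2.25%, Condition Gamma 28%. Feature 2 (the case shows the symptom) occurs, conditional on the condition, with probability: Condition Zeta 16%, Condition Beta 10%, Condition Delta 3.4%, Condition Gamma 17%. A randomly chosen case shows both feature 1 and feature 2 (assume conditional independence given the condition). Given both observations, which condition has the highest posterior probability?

By Bayes' rule, posterior ∝ prior × likelihood:
  Condition Zeta: 0.5 × 0.144 × 0.16 = 0.01152
  Condition Beta: 0.15 × 0.118 × 0.1 = 0.00177
  Condition Delta: 0.24 × 0.0225 × 0.034 = 0.0001836
  Condition Gamma: 0.11 × 0.28 × 0.17 = 0.005236
Sum = 0.0187096.
Largest term belongs to Condition Zeta, so Condition Zeta is most probable.

Condition Zeta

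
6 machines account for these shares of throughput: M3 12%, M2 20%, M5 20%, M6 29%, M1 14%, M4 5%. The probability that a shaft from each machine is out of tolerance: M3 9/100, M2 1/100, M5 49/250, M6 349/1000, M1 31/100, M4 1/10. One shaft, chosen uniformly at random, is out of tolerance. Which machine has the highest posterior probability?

M6

Prior × likelihood for each hypothesis:
  M3: 0.12 × 0.09 = 0.0108
  M2: 0.2 × 0.01 = 0.002
  M5: 0.2 × 0.196 = 0.0392
  M6: 0.29 × 0.349 = 0.10121
  M1: 0.14 × 0.31 = 0.0434
  M4: 0.05 × 0.1 = 0.005
Total = 0.20161.
Largest term belongs to M6, so M6 is most probable.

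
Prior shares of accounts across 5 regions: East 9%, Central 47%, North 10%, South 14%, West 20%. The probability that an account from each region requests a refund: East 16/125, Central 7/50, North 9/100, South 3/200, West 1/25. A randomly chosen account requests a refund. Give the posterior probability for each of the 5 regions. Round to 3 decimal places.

Unnormalized posteriors (prior × likelihood):
  East: 0.09 × 0.128 = 0.01152
  Central: 0.47 × 0.14 = 0.0658
  North: 0.1 × 0.09 = 0.009
  South: 0.14 × 0.015 = 0.0021
  West: 0.2 × 0.04 = 0.008
Total = 0.09642.
P(East | refund) = 0.01152/0.09642 ≈ 0.119
P(Central | refund) = 0.0658/0.09642 ≈ 0.682
P(North | refund) = 0.009/0.09642 ≈ 0.093
P(South | refund) = 0.0021/0.09642 ≈ 0.022
P(West | refund) = 0.008/0.09642 ≈ 0.083

East 0.119, Central 0.682, North 0.093, South 0.022, West 0.083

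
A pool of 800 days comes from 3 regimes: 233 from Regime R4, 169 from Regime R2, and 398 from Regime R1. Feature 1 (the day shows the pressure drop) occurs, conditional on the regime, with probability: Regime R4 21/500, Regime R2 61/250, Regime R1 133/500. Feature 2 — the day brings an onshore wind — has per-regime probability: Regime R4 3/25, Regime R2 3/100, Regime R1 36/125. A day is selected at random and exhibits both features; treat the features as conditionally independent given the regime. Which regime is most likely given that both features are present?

Regime R1

Compute prior × likelihood for every hypothesis:
  Regime R4: 0.29125 × 0.042 × 0.12 = 0.0014679
  Regime R2: 0.21125 × 0.244 × 0.03 = 0.00154635
  Regime R1: 0.4975 × 0.266 × 0.288 = 0.03811248
Sum = 0.04112673.
Largest term belongs to Regime R1, so Regime R1 is most probable.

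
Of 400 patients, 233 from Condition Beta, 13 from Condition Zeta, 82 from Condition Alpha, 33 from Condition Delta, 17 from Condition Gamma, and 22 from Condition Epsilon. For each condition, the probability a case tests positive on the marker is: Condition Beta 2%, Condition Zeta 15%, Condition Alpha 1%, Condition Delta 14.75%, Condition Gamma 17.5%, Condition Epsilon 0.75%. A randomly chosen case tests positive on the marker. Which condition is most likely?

Unnormalized posteriors (prior × likelihood):
  Condition Beta: 0.5825 × 0.02 = 0.01165
  Condition Zeta: 0.0325 × 0.15 = 0.004875
  Condition Alpha: 0.205 × 0.01 = 0.00205
  Condition Delta: 0.0825 × 0.1475 = 0.01216875
  Condition Gamma: 0.0425 × 0.175 = 0.0074375
  Condition Epsilon: 0.055 × 0.0075 = 0.0004125
Total = 0.03859375.
Largest term belongs to Condition Delta, so Condition Delta is most probable.

Condition Delta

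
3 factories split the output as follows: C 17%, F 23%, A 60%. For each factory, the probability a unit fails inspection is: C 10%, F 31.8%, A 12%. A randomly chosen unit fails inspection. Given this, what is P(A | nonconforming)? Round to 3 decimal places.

Unnormalized posteriors (prior × likelihood):
  C: 0.17 × 0.1 = 0.017
  F: 0.23 × 0.318 = 0.07314
  A: 0.6 × 0.12 = 0.072
Sum = 0.16214.
P(A | evidence) = 0.072 / 0.16214 ≈ 0.444.

0.444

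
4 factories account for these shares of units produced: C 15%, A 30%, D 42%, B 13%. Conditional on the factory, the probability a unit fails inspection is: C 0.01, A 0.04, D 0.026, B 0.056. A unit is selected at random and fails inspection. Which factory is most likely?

Unnormalized posteriors (prior × likelihood):
  C: 0.15 × 0.01 = 0.0015
  A: 0.3 × 0.04 = 0.012
  D: 0.42 × 0.026 = 0.01092
  B: 0.13 × 0.056 = 0.00728
Normalizing constant = 0.0317.
Largest term belongs to A, so A is most probable.

A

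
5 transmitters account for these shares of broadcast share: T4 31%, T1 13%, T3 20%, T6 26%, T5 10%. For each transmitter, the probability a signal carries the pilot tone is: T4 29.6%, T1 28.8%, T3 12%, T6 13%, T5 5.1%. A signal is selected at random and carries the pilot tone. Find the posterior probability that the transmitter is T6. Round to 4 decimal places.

Prior × likelihood for each hypothesis:
  T4: 0.31 × 0.296 = 0.09176
  T1: 0.13 × 0.288 = 0.03744
  T3: 0.2 × 0.12 = 0.024
  T6: 0.26 × 0.13 = 0.0338
  T5: 0.1 × 0.051 = 0.0051
Normalizing constant = 0.1921.
P(T6 | evidence) = 0.0338 / 0.1921 ≈ 0.1760.

0.1760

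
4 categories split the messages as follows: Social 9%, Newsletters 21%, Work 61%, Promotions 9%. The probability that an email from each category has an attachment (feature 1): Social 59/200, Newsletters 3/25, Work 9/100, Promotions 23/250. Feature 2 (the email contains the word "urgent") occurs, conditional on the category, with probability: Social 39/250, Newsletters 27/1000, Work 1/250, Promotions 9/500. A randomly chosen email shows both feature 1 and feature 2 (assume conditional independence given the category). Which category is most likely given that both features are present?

Social

Unnormalized posteriors (prior × likelihood):
  Social: 0.09 × 0.295 × 0.156 = 0.0041418
  Newsletters: 0.21 × 0.12 × 0.027 = 0.0006804
  Work: 0.61 × 0.09 × 0.004 = 0.0002196
  Promotions: 0.09 × 0.092 × 0.018 = 0.00014904
Sum = 0.00519084.
Largest term belongs to Social, so Social is most probable.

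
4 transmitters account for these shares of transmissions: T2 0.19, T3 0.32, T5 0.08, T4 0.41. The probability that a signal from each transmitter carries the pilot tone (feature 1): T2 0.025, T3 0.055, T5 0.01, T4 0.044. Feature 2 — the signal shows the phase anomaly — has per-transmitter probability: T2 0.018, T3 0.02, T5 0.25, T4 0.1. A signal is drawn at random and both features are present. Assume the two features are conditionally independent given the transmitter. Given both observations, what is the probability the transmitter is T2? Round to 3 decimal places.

0.035

Compute prior × likelihood for every hypothesis:
  T2: 0.19 × 0.025 × 0.018 = 0.0000855
  T3: 0.32 × 0.055 × 0.02 = 0.000352
  T5: 0.08 × 0.01 × 0.25 = 0.0002
  T4: 0.41 × 0.044 × 0.1 = 0.001804
Sum = 0.0024415.
P(T2 | evidence) = 0.0000855 / 0.0024415 ≈ 0.035.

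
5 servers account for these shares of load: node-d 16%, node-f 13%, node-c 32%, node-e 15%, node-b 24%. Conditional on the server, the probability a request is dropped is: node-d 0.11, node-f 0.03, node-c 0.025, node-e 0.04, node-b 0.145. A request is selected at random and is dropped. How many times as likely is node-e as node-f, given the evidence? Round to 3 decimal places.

1.538

Prior × likelihood for each hypothesis:
  node-d: 0.16 × 0.11 = 0.0176
  node-f: 0.13 × 0.03 = 0.0039
  node-c: 0.32 × 0.025 = 0.008
  node-e: 0.15 × 0.04 = 0.006
  node-b: 0.24 × 0.145 = 0.0348
Normalizing constant = 0.0703.
The ratio is 0.006 / 0.0039 (the normalizer cancels) = 1.538.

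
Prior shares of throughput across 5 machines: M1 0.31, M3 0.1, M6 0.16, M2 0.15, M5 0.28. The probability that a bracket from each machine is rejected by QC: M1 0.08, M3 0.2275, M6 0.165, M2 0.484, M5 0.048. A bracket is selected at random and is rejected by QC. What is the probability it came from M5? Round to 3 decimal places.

0.084

Compute prior × likelihood for every hypothesis:
  M1: 0.31 × 0.08 = 0.0248
  M3: 0.1 × 0.2275 = 0.02275
  M6: 0.16 × 0.165 = 0.0264
  M2: 0.15 × 0.484 = 0.0726
  M5: 0.28 × 0.048 = 0.01344
Normalizing constant = 0.15999.
P(M5 | evidence) = 0.01344 / 0.15999 ≈ 0.084.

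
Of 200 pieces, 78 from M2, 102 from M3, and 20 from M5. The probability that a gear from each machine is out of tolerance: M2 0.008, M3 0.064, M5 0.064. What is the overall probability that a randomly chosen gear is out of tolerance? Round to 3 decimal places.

0.042

Compute prior × likelihood for every hypothesis:
  M2: 0.39 × 0.008 = 0.00312
  M3: 0.51 × 0.064 = 0.03264
  M5: 0.1 × 0.064 = 0.0064
P(oversize) = 0.00312 + 0.03264 + 0.0064 = 0.04216 → 0.042.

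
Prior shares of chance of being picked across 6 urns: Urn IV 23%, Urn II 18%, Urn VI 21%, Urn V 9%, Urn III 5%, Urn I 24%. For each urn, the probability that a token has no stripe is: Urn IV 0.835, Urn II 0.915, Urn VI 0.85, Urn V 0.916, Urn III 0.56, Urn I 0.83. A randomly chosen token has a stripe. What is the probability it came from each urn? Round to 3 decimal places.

Urn IV 0.245, Urn II 0.099, Urn VI 0.203, Urn V 0.049, Urn III 0.142, Urn I 0.263

Taking complements, P(striped | each) = Urn IV 0.165, Urn II 0.085, Urn VI 0.15, Urn V 0.084, Urn III 0.44, Urn I 0.17.
Prior × likelihood for each hypothesis:
  Urn IV: 0.23 × 0.165 = 0.03795
  Urn II: 0.18 × 0.085 = 0.0153
  Urn VI: 0.21 × 0.15 = 0.0315
  Urn V: 0.09 × 0.084 = 0.00756
  Urn III: 0.05 × 0.44 = 0.022
  Urn I: 0.24 × 0.17 = 0.0408
Sum = 0.15511.
P(Urn IV | striped) = 0.03795/0.15511 ≈ 0.245
P(Urn II | striped) = 0.0153/0.15511 ≈ 0.099
P(Urn VI | striped) = 0.0315/0.15511 ≈ 0.203
P(Urn V | striped) = 0.00756/0.15511 ≈ 0.049
P(Urn III | striped) = 0.022/0.15511 ≈ 0.142
P(Urn I | striped) = 0.0408/0.15511 ≈ 0.263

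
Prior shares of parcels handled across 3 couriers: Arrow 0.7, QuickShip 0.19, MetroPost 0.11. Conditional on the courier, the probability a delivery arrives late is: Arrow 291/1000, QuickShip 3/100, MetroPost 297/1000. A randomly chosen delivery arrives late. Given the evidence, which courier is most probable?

Arrow

Compute prior × likelihood for every hypothesis:
  Arrow: 0.7 × 0.291 = 0.2037
  QuickShip: 0.19 × 0.03 = 0.0057
  MetroPost: 0.11 × 0.297 = 0.03267
Total = 0.24207.
Largest term belongs to Arrow, so Arrow is most probable.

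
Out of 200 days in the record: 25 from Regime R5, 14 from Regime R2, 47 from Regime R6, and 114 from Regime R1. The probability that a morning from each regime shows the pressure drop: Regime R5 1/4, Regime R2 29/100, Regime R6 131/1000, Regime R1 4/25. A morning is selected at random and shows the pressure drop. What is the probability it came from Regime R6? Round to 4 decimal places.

Compute prior × likelihood for every hypothesis:
  Regime R5: 0.125 × 0.25 = 0.03125
  Regime R2: 0.07 × 0.29 = 0.0203
  Regime R6: 0.235 × 0.131 = 0.030785
  Regime R1: 0.57 × 0.16 = 0.0912
Sum = 0.173535.
P(Regime R6 | evidence) = 0.030785 / 0.173535 ≈ 0.1774.

0.1774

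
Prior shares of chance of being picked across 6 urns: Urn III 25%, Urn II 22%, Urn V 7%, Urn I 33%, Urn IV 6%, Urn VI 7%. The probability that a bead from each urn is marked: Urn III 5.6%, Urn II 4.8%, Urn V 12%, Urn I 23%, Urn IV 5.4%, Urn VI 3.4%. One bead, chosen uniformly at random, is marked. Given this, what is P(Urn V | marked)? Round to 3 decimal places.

By Bayes' rule, posterior ∝ prior × likelihood:
  Urn III: 0.25 × 0.056 = 0.014
  Urn II: 0.22 × 0.048 = 0.01056
  Urn V: 0.07 × 0.12 = 0.0084
  Urn I: 0.33 × 0.23 = 0.0759
  Urn IV: 0.06 × 0.054 = 0.00324
  Urn VI: 0.07 × 0.034 = 0.00238
Total = 0.11448.
P(Urn V | evidence) = 0.0084 / 0.11448 ≈ 0.073.

0.073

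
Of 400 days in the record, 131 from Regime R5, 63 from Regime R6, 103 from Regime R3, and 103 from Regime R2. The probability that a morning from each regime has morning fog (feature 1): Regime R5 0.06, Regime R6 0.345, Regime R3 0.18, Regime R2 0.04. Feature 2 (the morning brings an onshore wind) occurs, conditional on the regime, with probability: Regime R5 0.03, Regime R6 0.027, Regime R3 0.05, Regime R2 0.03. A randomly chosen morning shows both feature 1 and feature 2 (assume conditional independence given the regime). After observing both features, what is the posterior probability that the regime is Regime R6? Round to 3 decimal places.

Unnormalized posteriors (prior × likelihood):
  Regime R5: 0.3275 × 0.06 × 0.03 = 0.0005895
  Regime R6: 0.1575 × 0.345 × 0.027 = 0.0014671125
  Regime R3: 0.2575 × 0.18 × 0.05 = 0.0023175
  Regime R2: 0.2575 × 0.04 × 0.03 = 0.000309
Total = 0.0046831125.
P(Regime R6 | evidence) = 0.0014671125 / 0.0046831125 ≈ 0.313.

0.313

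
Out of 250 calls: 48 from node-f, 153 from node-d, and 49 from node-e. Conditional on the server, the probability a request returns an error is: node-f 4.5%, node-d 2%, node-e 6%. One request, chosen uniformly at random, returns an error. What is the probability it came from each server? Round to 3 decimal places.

Unnormalized posteriors (prior × likelihood):
  node-f: 0.192 × 0.045 = 0.00864
  node-d: 0.612 × 0.02 = 0.01224
  node-e: 0.196 × 0.06 = 0.01176
Total = 0.03264.
P(node-f | error) = 0.00864/0.03264 ≈ 0.265
P(node-d | error) = 0.01224/0.03264 ≈ 0.375
P(node-e | error) = 0.01176/0.03264 ≈ 0.360

node-f 0.265, node-d 0.375, node-e 0.360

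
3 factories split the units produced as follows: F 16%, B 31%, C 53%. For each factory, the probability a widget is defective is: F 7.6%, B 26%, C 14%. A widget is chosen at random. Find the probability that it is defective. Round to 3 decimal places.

0.167

Compute prior × likelihood for every hypothesis:
  F: 0.16 × 0.076 = 0.01216
  B: 0.31 × 0.26 = 0.0806
  C: 0.53 × 0.14 = 0.0742
P(defective) = 0.01216 + 0.0806 + 0.0742 = 0.16696 → 0.167.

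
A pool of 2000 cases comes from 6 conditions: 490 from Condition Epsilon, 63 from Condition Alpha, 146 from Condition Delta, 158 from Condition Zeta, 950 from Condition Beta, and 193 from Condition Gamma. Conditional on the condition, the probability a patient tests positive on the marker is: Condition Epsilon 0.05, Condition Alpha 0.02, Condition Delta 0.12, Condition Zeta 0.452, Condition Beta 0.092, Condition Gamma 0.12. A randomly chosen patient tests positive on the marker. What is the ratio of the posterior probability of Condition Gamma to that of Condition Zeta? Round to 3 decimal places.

Compute prior × likelihood for every hypothesis:
  Condition Epsilon: 0.245 × 0.05 = 0.01225
  Condition Alpha: 0.0315 × 0.02 = 0.00063
  Condition Delta: 0.073 × 0.12 = 0.00876
  Condition Zeta: 0.079 × 0.452 = 0.035708
  Condition Beta: 0.475 × 0.092 = 0.0437
  Condition Gamma: 0.0965 × 0.12 = 0.01158
Sum = 0.112628.
The ratio is 0.01158 / 0.035708 (the normalizer cancels) = 0.324.

0.324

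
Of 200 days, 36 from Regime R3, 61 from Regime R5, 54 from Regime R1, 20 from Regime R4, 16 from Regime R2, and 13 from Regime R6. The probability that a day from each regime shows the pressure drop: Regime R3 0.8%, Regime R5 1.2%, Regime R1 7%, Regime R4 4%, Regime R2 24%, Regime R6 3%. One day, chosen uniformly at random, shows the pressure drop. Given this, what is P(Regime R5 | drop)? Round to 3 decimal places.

0.074

Compute prior × likelihood for every hypothesis:
  Regime R3: 0.18 × 0.008 = 0.00144
  Regime R5: 0.305 × 0.012 = 0.00366
  Regime R1: 0.27 × 0.07 = 0.0189
  Regime R4: 0.1 × 0.04 = 0.004
  Regime R2: 0.08 × 0.24 = 0.0192
  Regime R6: 0.065 × 0.03 = 0.00195
Total = 0.04915.
P(Regime R5 | evidence) = 0.00366 / 0.04915 ≈ 0.074.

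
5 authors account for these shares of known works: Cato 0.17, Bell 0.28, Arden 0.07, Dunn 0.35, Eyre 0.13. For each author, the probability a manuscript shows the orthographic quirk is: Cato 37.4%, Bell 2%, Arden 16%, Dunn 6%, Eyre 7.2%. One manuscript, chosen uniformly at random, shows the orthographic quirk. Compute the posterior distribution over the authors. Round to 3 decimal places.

Unnormalized posteriors (prior × likelihood):
  Cato: 0.17 × 0.374 = 0.06358
  Bell: 0.28 × 0.02 = 0.0056
  Arden: 0.07 × 0.16 = 0.0112
  Dunn: 0.35 × 0.06 = 0.021
  Eyre: 0.13 × 0.072 = 0.00936
Sum = 0.11074.
P(Cato | quirk) = 0.06358/0.11074 ≈ 0.574
P(Bell | quirk) = 0.0056/0.11074 ≈ 0.051
P(Arden | quirk) = 0.0112/0.11074 ≈ 0.101
P(Dunn | quirk) = 0.021/0.11074 ≈ 0.190
P(Eyre | quirk) = 0.00936/0.11074 ≈ 0.085

Cato 0.574, Bell 0.051, Arden 0.101, Dunn 0.190, Eyre 0.085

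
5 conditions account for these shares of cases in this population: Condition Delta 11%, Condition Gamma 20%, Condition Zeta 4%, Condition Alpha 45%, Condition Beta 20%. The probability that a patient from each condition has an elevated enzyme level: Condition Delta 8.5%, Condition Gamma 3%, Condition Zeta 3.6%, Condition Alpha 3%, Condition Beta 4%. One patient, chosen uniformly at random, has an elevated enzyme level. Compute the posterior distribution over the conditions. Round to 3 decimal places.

Condition Delta 0.244, Condition Gamma 0.157, Condition Zeta 0.038, Condition Alpha 0.353, Condition Beta 0.209

Unnormalized posteriors (prior × likelihood):
  Condition Delta: 0.11 × 0.085 = 0.00935
  Condition Gamma: 0.2 × 0.03 = 0.006
  Condition Zeta: 0.04 × 0.036 = 0.00144
  Condition Alpha: 0.45 × 0.03 = 0.0135
  Condition Beta: 0.2 × 0.04 = 0.008
Total = 0.03829.
P(Condition Delta | elevated) = 0.00935/0.03829 ≈ 0.244
P(Condition Gamma | elevated) = 0.006/0.03829 ≈ 0.157
P(Condition Zeta | elevated) = 0.00144/0.03829 ≈ 0.038
P(Condition Alpha | elevated) = 0.0135/0.03829 ≈ 0.353
P(Condition Beta | elevated) = 0.008/0.03829 ≈ 0.209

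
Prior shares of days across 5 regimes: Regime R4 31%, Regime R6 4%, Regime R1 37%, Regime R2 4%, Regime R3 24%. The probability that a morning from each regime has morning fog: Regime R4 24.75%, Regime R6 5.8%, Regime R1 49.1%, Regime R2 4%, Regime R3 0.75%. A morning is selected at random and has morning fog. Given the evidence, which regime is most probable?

Prior × likelihood for each hypothesis:
  Regime R4: 0.31 × 0.2475 = 0.076725
  Regime R6: 0.04 × 0.058 = 0.00232
  Regime R1: 0.37 × 0.491 = 0.18167
  Regime R2: 0.04 × 0.04 = 0.0016
  Regime R3: 0.24 × 0.0075 = 0.0018
Sum = 0.264115.
Largest term belongs to Regime R1, so Regime R1 is most probable.

Regime R1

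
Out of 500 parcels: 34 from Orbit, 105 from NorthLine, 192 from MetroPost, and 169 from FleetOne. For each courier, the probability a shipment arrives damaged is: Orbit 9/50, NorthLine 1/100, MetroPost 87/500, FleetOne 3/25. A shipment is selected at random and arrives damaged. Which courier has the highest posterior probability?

By Bayes' rule, posterior ∝ prior × likelihood:
  Orbit: 0.068 × 0.18 = 0.01224
  NorthLine: 0.21 × 0.01 = 0.0021
  MetroPost: 0.384 × 0.174 = 0.066816
  FleetOne: 0.338 × 0.12 = 0.04056
Sum = 0.121716.
Largest term belongs to MetroPost, so MetroPost is most probable.

MetroPost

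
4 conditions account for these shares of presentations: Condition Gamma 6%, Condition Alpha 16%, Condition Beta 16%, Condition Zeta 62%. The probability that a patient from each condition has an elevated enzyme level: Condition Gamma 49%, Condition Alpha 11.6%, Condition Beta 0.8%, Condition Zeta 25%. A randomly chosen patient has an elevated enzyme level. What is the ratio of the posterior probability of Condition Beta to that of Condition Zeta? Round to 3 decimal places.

Compute prior × likelihood for every hypothesis:
  Condition Gamma: 0.06 × 0.49 = 0.0294
  Condition Alpha: 0.16 × 0.116 = 0.01856
  Condition Beta: 0.16 × 0.008 = 0.00128
  Condition Zeta: 0.62 × 0.25 = 0.155
Total = 0.20424.
The ratio is 0.00128 / 0.155 (the normalizer cancels) = 0.008.

0.008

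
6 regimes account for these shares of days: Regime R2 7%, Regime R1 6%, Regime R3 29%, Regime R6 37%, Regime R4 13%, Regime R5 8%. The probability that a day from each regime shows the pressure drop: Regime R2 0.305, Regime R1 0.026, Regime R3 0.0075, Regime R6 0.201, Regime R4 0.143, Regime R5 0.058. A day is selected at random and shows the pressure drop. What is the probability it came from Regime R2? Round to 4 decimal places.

0.1740

Compute prior × likelihood for every hypothesis:
  Regime R2: 0.07 × 0.305 = 0.02135
  Regime R1: 0.06 × 0.026 = 0.00156
  Regime R3: 0.29 × 0.0075 = 0.002175
  Regime R6: 0.37 × 0.201 = 0.07437
  Regime R4: 0.13 × 0.143 = 0.01859
  Regime R5: 0.08 × 0.058 = 0.00464
Total = 0.122685.
P(Regime R2 | evidence) = 0.02135 / 0.122685 ≈ 0.1740.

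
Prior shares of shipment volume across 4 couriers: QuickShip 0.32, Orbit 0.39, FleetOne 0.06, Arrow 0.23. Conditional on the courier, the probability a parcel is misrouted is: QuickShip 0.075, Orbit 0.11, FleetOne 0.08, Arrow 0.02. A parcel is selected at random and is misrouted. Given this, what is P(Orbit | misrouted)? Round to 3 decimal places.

By Bayes' rule, posterior ∝ prior × likelihood:
  QuickShip: 0.32 × 0.075 = 0.024
  Orbit: 0.39 × 0.11 = 0.0429
  FleetOne: 0.06 × 0.08 = 0.0048
  Arrow: 0.23 × 0.02 = 0.0046
Normalizing constant = 0.0763.
P(Orbit | evidence) = 0.0429 / 0.0763 ≈ 0.562.

0.562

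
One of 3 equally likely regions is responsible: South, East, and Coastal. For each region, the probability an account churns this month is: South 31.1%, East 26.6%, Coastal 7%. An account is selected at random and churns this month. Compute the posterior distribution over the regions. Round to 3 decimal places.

South 0.481, East 0.411, Coastal 0.108

With a uniform prior (1/3 each), posterior ∝ likelihood:
  South: 0.311
  East: 0.266
  Coastal: 0.07
Normalizing constant = 0.647.
P(South | churn) = 0.311/0.647 ≈ 0.481
P(East | churn) = 0.266/0.647 ≈ 0.411
P(Coastal | churn) = 0.07/0.647 ≈ 0.108
(Check: 0.481+0.411+0.108 = 1.000.)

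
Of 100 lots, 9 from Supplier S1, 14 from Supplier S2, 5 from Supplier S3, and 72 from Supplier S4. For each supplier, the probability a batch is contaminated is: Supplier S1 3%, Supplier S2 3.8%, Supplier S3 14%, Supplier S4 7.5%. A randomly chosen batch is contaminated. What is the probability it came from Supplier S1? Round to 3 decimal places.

0.039

Unnormalized posteriors (prior × likelihood):
  Supplier S1: 0.09 × 0.03 = 0.0027
  Supplier S2: 0.14 × 0.038 = 0.00532
  Supplier S3: 0.05 × 0.14 = 0.007
  Supplier S4: 0.72 × 0.075 = 0.054
Normalizing constant = 0.06902.
P(Supplier S1 | evidence) = 0.0027 / 0.06902 ≈ 0.039.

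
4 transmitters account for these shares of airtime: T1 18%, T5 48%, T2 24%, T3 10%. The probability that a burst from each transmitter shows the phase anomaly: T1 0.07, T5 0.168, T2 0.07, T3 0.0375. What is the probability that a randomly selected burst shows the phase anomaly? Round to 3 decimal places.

Compute prior × likelihood for every hypothesis:
  T1: 0.18 × 0.07 = 0.0126
  T5: 0.48 × 0.168 = 0.08064
  T2: 0.24 × 0.07 = 0.0168
  T3: 0.1 × 0.0375 = 0.00375
P(anomaly) = 0.0126 + 0.08064 + 0.0168 + 0.00375 = 0.11379 → 0.114.

0.114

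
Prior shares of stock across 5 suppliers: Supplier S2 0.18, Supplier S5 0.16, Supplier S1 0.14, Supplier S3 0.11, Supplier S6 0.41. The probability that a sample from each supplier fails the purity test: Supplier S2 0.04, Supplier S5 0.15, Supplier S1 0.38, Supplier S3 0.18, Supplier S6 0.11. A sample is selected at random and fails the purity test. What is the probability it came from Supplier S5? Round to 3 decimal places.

By Bayes' rule, posterior ∝ prior × likelihood:
  Supplier S2: 0.18 × 0.04 = 0.0072
  Supplier S5: 0.16 × 0.15 = 0.024
  Supplier S1: 0.14 × 0.38 = 0.0532
  Supplier S3: 0.11 × 0.18 = 0.0198
  Supplier S6: 0.41 × 0.11 = 0.0451
Sum = 0.1493.
P(Supplier S5 | evidence) = 0.024 / 0.1493 ≈ 0.161.

0.161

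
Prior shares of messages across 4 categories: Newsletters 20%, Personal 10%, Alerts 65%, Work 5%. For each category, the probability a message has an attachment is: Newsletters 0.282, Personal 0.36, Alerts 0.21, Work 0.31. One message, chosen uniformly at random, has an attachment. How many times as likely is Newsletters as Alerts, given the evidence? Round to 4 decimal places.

By Bayes' rule, posterior ∝ prior × likelihood:
  Newsletters: 0.2 × 0.282 = 0.0564
  Personal: 0.1 × 0.36 = 0.036
  Alerts: 0.65 × 0.21 = 0.1365
  Work: 0.05 × 0.31 = 0.0155
Sum = 0.2444.
The ratio is 0.0564 / 0.1365 (the normalizer cancels) = 0.4132.

0.4132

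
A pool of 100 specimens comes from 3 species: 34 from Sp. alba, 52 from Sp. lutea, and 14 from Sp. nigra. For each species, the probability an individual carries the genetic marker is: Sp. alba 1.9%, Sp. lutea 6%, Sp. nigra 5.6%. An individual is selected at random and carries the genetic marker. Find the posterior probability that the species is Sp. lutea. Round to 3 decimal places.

Prior × likelihood for each hypothesis:
  Sp. alba: 0.34 × 0.019 = 0.00646
  Sp. lutea: 0.52 × 0.06 = 0.0312
  Sp. nigra: 0.14 × 0.056 = 0.00784
Total = 0.0455.
P(Sp. lutea | evidence) = 0.0312 / 0.0455 ≈ 0.686.

0.686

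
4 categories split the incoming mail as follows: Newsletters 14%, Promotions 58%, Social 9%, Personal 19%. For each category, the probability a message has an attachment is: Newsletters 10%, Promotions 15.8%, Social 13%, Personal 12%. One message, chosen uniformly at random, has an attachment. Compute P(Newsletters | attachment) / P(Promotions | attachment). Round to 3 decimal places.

0.153

By Bayes' rule, posterior ∝ prior × likelihood:
  Newsletters: 0.14 × 0.1 = 0.014
  Promotions: 0.58 × 0.158 = 0.09164
  Social: 0.09 × 0.13 = 0.0117
  Personal: 0.19 × 0.12 = 0.0228
Normalizing constant = 0.14014.
The ratio is 0.014 / 0.09164 (the normalizer cancels) = 0.153.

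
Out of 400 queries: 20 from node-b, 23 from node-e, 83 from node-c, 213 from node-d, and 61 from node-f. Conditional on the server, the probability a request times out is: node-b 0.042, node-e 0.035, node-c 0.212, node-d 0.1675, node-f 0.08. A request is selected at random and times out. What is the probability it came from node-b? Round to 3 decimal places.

0.014

Prior × likelihood for each hypothesis:
  node-b: 0.05 × 0.042 = 0.0021
  node-e: 0.0575 × 0.035 = 0.0020125
  node-c: 0.2075 × 0.212 = 0.04399
  node-d: 0.5325 × 0.1675 = 0.08919375
  node-f: 0.1525 × 0.08 = 0.0122
Total = 0.14949625.
P(node-b | evidence) = 0.0021 / 0.14949625 ≈ 0.014.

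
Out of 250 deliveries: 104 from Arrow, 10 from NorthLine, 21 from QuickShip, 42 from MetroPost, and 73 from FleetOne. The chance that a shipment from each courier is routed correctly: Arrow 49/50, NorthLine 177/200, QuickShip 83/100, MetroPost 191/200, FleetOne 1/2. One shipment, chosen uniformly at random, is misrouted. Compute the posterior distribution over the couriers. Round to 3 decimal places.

Taking complements, P(misrouted | each) = Arrow 0.02, NorthLine 0.115, QuickShip 0.17, MetroPost 0.045, FleetOne 0.5.
Compute prior × likelihood for every hypothesis:
  Arrow: 0.416 × 0.02 = 0.00832
  NorthLine: 0.04 × 0.115 = 0.0046
  QuickShip: 0.084 × 0.17 = 0.01428
  MetroPost: 0.168 × 0.045 = 0.00756
  FleetOne: 0.292 × 0.5 = 0.146
Sum = 0.18076.
P(Arrow | misrouted) = 0.00832/0.18076 ≈ 0.046
P(NorthLine | misrouted) = 0.0046/0.18076 ≈ 0.025
P(QuickShip | misrouted) = 0.01428/0.18076 ≈ 0.079
P(MetroPost | misrouted) = 0.00756/0.18076 ≈ 0.042
P(FleetOne | misrouted) = 0.146/0.18076 ≈ 0.808

Arrow 0.046, NorthLine 0.025, QuickShip 0.079, MetroPost 0.042, FleetOne 0.808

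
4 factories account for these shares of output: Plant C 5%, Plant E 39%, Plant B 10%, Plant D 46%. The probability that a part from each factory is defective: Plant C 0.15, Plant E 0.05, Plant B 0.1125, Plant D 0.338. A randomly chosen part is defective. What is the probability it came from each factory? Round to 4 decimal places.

Plant C 0.0387, Plant E 0.1007, Plant B 0.0581, Plant D 0.8026

By Bayes' rule, posterior ∝ prior × likelihood:
  Plant C: 0.05 × 0.15 = 0.0075
  Plant E: 0.39 × 0.05 = 0.0195
  Plant B: 0.1 × 0.1125 = 0.01125
  Plant D: 0.46 × 0.338 = 0.15548
Normalizing constant = 0.19373.
P(Plant C | defective) = 0.0075/0.19373 ≈ 0.0387
P(Plant E | defective) = 0.0195/0.19373 ≈ 0.1007
P(Plant B | defective) = 0.01125/0.19373 ≈ 0.0581
P(Plant D | defective) = 0.15548/0.19373 ≈ 0.8026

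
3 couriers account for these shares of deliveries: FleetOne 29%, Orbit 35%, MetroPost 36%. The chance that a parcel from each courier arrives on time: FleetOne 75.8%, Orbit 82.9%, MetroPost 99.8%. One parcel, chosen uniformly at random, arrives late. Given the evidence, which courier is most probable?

Taking complements, P(late | each) = FleetOne 0.242, Orbit 0.171, MetroPost 0.002.
By Bayes' rule, posterior ∝ prior × likelihood:
  FleetOne: 0.29 × 0.242 = 0.07018
  Orbit: 0.35 × 0.171 = 0.05985
  MetroPost: 0.36 × 0.002 = 0.00072
Total = 0.13075.
Largest term belongs to FleetOne, so FleetOne is most probable.

FleetOne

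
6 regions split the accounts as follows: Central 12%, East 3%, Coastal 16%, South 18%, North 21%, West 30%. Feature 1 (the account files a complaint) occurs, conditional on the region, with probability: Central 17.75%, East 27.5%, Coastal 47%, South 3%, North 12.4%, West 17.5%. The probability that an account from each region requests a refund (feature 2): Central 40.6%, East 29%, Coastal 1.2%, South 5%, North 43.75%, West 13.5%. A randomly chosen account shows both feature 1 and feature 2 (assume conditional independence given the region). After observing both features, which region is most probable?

North

Compute prior × likelihood for every hypothesis:
  Central: 0.12 × 0.1775 × 0.406 = 0.0086478
  East: 0.03 × 0.275 × 0.29 = 0.0023925
  Coastal: 0.16 × 0.47 × 0.012 = 0.0009024
  South: 0.18 × 0.03 × 0.05 = 0.00027
  North: 0.21 × 0.124 × 0.4375 = 0.0113925
  West: 0.3 × 0.175 × 0.135 = 0.0070875
Total = 0.0306927.
Largest term belongs to North, so North is most probable.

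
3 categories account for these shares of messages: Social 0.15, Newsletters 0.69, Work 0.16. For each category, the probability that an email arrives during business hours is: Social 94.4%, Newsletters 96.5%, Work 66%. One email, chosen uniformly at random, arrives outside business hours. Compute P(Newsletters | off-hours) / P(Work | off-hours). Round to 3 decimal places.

Taking complements, P(off-hours | each) = Social 0.056, Newsletters 0.035, Work 0.34.
By Bayes' rule, posterior ∝ prior × likelihood:
  Social: 0.15 × 0.056 = 0.0084
  Newsletters: 0.69 × 0.035 = 0.02415
  Work: 0.16 × 0.34 = 0.0544
Total = 0.08695.
The ratio is 0.02415 / 0.0544 (the normalizer cancels) = 0.444.

0.444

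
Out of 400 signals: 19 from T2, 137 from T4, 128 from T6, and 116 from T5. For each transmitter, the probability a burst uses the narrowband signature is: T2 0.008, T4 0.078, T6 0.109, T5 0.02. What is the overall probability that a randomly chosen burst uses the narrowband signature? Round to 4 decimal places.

Compute prior × likelihood for every hypothesis:
  T2: 0.0475 × 0.008 = 0.00038
  T4: 0.3425 × 0.078 = 0.026715
  T6: 0.32 × 0.109 = 0.03488
  T5: 0.29 × 0.02 = 0.0058
P(narrowband) = 0.00038 + 0.026715 + 0.03488 + 0.0058 = 0.067775 → 0.0678.

0.0678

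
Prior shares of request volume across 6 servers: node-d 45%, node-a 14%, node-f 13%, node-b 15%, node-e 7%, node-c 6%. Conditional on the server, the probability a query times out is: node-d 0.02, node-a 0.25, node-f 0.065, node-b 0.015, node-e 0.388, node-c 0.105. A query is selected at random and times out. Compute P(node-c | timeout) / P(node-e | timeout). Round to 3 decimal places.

0.232

By Bayes' rule, posterior ∝ prior × likelihood:
  node-d: 0.45 × 0.02 = 0.009
  node-a: 0.14 × 0.25 = 0.035
  node-f: 0.13 × 0.065 = 0.00845
  node-b: 0.15 × 0.015 = 0.00225
  node-e: 0.07 × 0.388 = 0.02716
  node-c: 0.06 × 0.105 = 0.0063
Sum = 0.08816.
The ratio is 0.0063 / 0.02716 (the normalizer cancels) = 0.232.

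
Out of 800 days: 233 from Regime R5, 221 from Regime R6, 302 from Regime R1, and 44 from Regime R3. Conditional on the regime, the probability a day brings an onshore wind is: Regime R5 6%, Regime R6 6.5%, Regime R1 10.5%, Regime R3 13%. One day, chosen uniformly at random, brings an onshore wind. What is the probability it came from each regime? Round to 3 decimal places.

Regime R5 0.213, Regime R6 0.218, Regime R1 0.482, Regime R3 0.087

Prior × likelihood for each hypothesis:
  Regime R5: 0.29125 × 0.06 = 0.017475
  Regime R6: 0.27625 × 0.065 = 0.01795625
  Regime R1: 0.3775 × 0.105 = 0.0396375
  Regime R3: 0.055 × 0.13 = 0.00715
Normalizing constant = 0.08221875.
P(Regime R5 | onshore) = 0.017475/0.08221875 ≈ 0.213
P(Regime R6 | onshore) = 0.01795625/0.08221875 ≈ 0.218
P(Regime R1 | onshore) = 0.0396375/0.08221875 ≈ 0.482
P(Regime R3 | onshore) = 0.00715/0.08221875 ≈ 0.087
(Check: 0.213+0.218+0.482+0.087 = 1.000.)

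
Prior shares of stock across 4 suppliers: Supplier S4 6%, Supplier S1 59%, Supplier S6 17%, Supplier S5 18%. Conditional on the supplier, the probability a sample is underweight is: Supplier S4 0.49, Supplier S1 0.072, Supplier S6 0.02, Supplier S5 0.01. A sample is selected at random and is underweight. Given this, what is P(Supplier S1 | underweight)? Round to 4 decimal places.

0.5511

Prior × likelihood for each hypothesis:
  Supplier S4: 0.06 × 0.49 = 0.0294
  Supplier S1: 0.59 × 0.072 = 0.04248
  Supplier S6: 0.17 × 0.02 = 0.0034
  Supplier S5: 0.18 × 0.01 = 0.0018
Total = 0.07708.
P(Supplier S1 | evidence) = 0.04248 / 0.07708 ≈ 0.5511.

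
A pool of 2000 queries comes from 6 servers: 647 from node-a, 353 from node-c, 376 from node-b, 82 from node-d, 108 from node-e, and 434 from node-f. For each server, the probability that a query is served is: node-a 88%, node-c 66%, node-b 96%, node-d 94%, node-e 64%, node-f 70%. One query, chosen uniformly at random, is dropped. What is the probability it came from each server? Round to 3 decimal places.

node-a 0.201, node-c 0.310, node-b 0.039, node-d 0.013, node-e 0.101, node-f 0.337

Taking complements, P(dropped | each) = node-a 0.12, node-c 0.34, node-b 0.04, node-d 0.06, node-e 0.36, node-f 0.3.
Compute prior × likelihood for every hypothesis:
  node-a: 0.3235 × 0.12 = 0.03882
  node-c: 0.1765 × 0.34 = 0.06001
  node-b: 0.188 × 0.04 = 0.00752
  node-d: 0.041 × 0.06 = 0.00246
  node-e: 0.054 × 0.36 = 0.01944
  node-f: 0.217 × 0.3 = 0.0651
Normalizing constant = 0.19335.
P(node-a | dropped) = 0.03882/0.19335 ≈ 0.201
P(node-c | dropped) = 0.06001/0.19335 ≈ 0.310
P(node-b | dropped) = 0.00752/0.19335 ≈ 0.039
P(node-d | dropped) = 0.00246/0.19335 ≈ 0.013
P(node-e | dropped) = 0.01944/0.19335 ≈ 0.101
P(node-f | dropped) = 0.0651/0.19335 ≈ 0.337
(Check: 0.201+0.310+0.039+0.013+0.101+0.337 = 1.001.)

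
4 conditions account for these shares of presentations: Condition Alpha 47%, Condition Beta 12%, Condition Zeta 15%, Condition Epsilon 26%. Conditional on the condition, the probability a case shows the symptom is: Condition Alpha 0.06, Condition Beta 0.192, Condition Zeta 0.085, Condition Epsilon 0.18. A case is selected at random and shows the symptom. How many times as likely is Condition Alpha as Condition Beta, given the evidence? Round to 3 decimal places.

1.224

Unnormalized posteriors (prior × likelihood):
  Condition Alpha: 0.47 × 0.06 = 0.0282
  Condition Beta: 0.12 × 0.192 = 0.02304
  Condition Zeta: 0.15 × 0.085 = 0.01275
  Condition Epsilon: 0.26 × 0.18 = 0.0468
Normalizing constant = 0.11079.
The ratio is 0.0282 / 0.02304 (the normalizer cancels) = 1.224.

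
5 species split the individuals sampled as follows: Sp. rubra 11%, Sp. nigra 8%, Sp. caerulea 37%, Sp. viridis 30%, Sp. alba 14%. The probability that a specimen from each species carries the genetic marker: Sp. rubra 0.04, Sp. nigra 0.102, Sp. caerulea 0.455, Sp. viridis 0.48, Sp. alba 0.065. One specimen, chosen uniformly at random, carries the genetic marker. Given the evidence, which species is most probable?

Sp. caerulea

By Bayes' rule, posterior ∝ prior × likelihood:
  Sp. rubra: 0.11 × 0.04 = 0.0044
  Sp. nigra: 0.08 × 0.102 = 0.00816
  Sp. caerulea: 0.37 × 0.455 = 0.16835
  Sp. viridis: 0.3 × 0.48 = 0.144
  Sp. alba: 0.14 × 0.065 = 0.0091
Sum = 0.33401.
Largest term belongs to Sp. caerulea, so Sp. caerulea is most probable.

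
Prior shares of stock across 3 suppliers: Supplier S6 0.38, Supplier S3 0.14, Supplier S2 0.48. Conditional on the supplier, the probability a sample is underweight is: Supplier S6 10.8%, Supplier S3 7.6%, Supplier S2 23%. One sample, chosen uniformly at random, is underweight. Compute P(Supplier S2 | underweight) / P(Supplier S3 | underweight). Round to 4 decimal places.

10.3759

By Bayes' rule, posterior ∝ prior × likelihood:
  Supplier S6: 0.38 × 0.108 = 0.04104
  Supplier S3: 0.14 × 0.076 = 0.01064
  Supplier S2: 0.48 × 0.23 = 0.1104
Total = 0.16208.
The ratio is 0.1104 / 0.01064 (the normalizer cancels) = 10.3759.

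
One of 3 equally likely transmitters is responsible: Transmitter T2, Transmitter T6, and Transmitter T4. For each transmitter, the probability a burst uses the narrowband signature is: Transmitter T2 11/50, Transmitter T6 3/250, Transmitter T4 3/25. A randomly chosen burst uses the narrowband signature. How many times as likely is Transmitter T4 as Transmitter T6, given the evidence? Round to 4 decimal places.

10.0000

Since the prior is uniform, the posterior is proportional to the likelihood:
  Transmitter T2: 0.22
  Transmitter T6: 0.012
  Transmitter T4: 0.12
Normalizing constant = 0.352.
The ratio is 0.12 / 0.012 (the normalizer cancels) = 10.0000.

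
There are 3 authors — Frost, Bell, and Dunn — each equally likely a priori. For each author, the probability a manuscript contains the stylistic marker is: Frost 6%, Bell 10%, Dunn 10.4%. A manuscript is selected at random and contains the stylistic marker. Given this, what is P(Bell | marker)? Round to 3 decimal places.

Since the prior is uniform, the posterior is proportional to the likelihood:
  Frost: 0.06
  Bell: 0.1
  Dunn: 0.104
Sum = 0.264.
P(Bell | evidence) = 0.1 / 0.264 ≈ 0.379.

0.379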